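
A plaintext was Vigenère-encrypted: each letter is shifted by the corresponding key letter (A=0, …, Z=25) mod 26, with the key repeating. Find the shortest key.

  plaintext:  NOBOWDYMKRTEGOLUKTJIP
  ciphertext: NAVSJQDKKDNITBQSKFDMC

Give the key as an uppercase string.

  i= 0: N-N =  0 → A
  i= 1: A-O = 12 → M
  i= 2: V-B = 20 → U
  i= 3: S-O =  4 → E
  i= 4: J-W = 13 → N
  i= 5: Q-D = 13 → N
  i= 6: D-Y =  5 → F
  i= 7: K-M = 24 → Y
  i= 8: K-K =  0 → A
  i= 9: D-R = 12 → M
  i=10: N-T = 20 → U
  i=11: I-E =  4 → E
  i=12: T-G = 13 → N
  i=13: B-O = 13 → N
  i=14: Q-L =  5 → F
  i=15: S-U = 24 → Y
  i=16: K-K =  0 → A
  i=17: F-T = 12 → M
  i=18: D-J = 20 → U
  i=19: M-I =  4 → E
  i=20: C-P = 13 → N
  shifts repeat with period 8: AMUENNFY

AMUENNFY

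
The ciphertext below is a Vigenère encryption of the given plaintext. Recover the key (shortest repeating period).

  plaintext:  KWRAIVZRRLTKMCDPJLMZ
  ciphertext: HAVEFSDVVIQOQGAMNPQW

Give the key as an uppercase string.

  i= 0: H-K = 23 → X
  i= 1: A-W =  4 → E
  i= 2: V-R =  4 → E
  i= 3: E-A =  4 → E
  i= 4: F-I = 23 → X
  i= 5: S-V = 23 → X
  i= 6: D-Z =  4 → E
  i= 7: V-R =  4 → E
  i= 8: V-R =  4 → E
  i= 9: I-L = 23 → X
  i=10: Q-T = 23 → X
  i=11: O-K =  4 → E
  i=12: Q-M =  4 → E
  i=13: G-C =  4 → E
  i=14: A-D = 23 → X
  i=15: M-P = 23 → X
  i=16: N-J =  4 → E
  i=17: P-L =  4 → E
  i=18: Q-M =  4 → E
  i=19: W-Z = 23 → X
  shifts repeat with period 5: XEEEX

XEEEX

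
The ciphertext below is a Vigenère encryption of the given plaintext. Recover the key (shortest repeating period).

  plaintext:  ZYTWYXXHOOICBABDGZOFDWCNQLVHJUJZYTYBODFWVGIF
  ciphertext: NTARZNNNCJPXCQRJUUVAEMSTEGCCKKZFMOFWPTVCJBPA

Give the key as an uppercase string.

OVHVBQQG

  i= 0: N-Z = 14 → O
  i= 1: T-Y = 21 → V
  i= 2: A-T =  7 → H
  i= 3: R-W = 21 → V
  i= 4: Z-Y =  1 → B
  i= 5: N-X = 16 → Q
  i= 6: N-X = 16 → Q
  i= 7: N-H =  6 → G
  i= 8: C-O = 14 → O
  i= 9: J-O = 21 → V
  i=10: P-I =  7 → H
  i=11: X-C = 21 → V
  i=12: C-B =  1 → B
  i=13: Q-A = 16 → Q
  i=14: R-B = 16 → Q
  i=15: J-D =  6 → G
  i=16: U-G = 14 → O
  i=17: U-Z = 21 → V
  i=18: V-O =  7 → H
  i=19: A-F = 21 → V
  i=20: E-D =  1 → B
  i=21: M-W = 16 → Q
  i=22: S-C = 16 → Q
  i=23: T-N =  6 → G
  i=24: E-Q = 14 → O
  i=25: G-L = 21 → V
  i=26: C-V =  7 → H
  i=27: C-H = 21 → V
  i=28: K-J =  1 → B
  i=29: K-U = 16 → Q
  i=30: Z-J = 16 → Q
  i=31: F-Z =  6 → G
  i=32: M-Y = 14 → O
  i=33: O-T = 21 → V
  i=34: F-Y =  7 → H
  i=35: W-B = 21 → V
  i=36: P-O =  1 → B
  i=37: T-D = 16 → Q
  i=38: V-F = 16 → Q
  i=39: C-W =  6 → G
  i=40: J-V = 14 → O
  i=41: B-G = 21 → V
  i=42: P-I =  7 → H
  i=43: A-F = 21 → V
  shifts repeat with period 8: OVHVBQQG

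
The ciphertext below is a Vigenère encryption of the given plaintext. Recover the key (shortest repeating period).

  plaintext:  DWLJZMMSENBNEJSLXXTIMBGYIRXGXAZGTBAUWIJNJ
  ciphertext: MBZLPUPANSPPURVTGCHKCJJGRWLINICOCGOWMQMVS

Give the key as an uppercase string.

  i= 0: M-D =  9 → J
  i= 1: B-W =  5 → F
  i= 2: Z-L = 14 → O
  i= 3: L-J =  2 → C
  i= 4: P-Z = 16 → Q
  i= 5: U-M =  8 → I
  i= 6: P-M =  3 → D
  i= 7: A-S =  8 → I
  i= 8: N-E =  9 → J
  i= 9: S-N =  5 → F
  i=10: P-B = 14 → O
  i=11: P-N =  2 → C
  i=12: U-E = 16 → Q
  i=13: R-J =  8 → I
  i=14: V-S =  3 → D
  i=15: T-L =  8 → I
  i=16: G-X =  9 → J
  i=17: C-X =  5 → F
  i=18: H-T = 14 → O
  i=19: K-I =  2 → C
  i=20: C-M = 16 → Q
  i=21: J-B =  8 → I
  i=22: J-G =  3 → D
  i=23: G-Y =  8 → I
  i=24: R-I =  9 → J
  i=25: W-R =  5 → F
  i=26: L-X = 14 → O
  i=27: I-G =  2 → C
  i=28: N-X = 16 → Q
  i=29: I-A =  8 → I
  i=30: C-Z =  3 → D
  i=31: O-G =  8 → I
  i=32: C-T =  9 → J
  i=33: G-B =  5 → F
  i=34: O-A = 14 → O
  i=35: W-U =  2 → C
  i=36: M-W = 16 → Q
  i=37: Q-I =  8 → I
  i=38: M-J =  3 → D
  i=39: V-N =  8 → I
  i=40: S-J =  9 → J
  shifts repeat with period 8: JFOCQIDI

JFOCQIDI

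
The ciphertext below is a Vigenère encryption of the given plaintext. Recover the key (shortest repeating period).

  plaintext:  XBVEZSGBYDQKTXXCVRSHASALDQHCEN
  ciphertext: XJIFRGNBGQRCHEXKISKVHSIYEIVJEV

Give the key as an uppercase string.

AINBSOH

  i= 0: X-X =  0 → A
  i= 1: J-B =  8 → I
  i= 2: I-V = 13 → N
  i= 3: F-E =  1 → B
  i= 4: R-Z = 18 → S
  i= 5: G-S = 14 → O
  i= 6: N-G =  7 → H
  i= 7: B-B =  0 → A
  i= 8: G-Y =  8 → I
  i= 9: Q-D = 13 → N
  i=10: R-Q =  1 → B
  i=11: C-K = 18 → S
  i=12: H-T = 14 → O
  i=13: E-X =  7 → H
  i=14: X-X =  0 → A
  i=15: K-C =  8 → I
  i=16: I-V = 13 → N
  i=17: S-R =  1 → B
  i=18: K-S = 18 → S
  i=19: V-H = 14 → O
  i=20: H-A =  7 → H
  i=21: S-S =  0 → A
  i=22: I-A =  8 → I
  i=23: Y-L = 13 → N
  i=24: E-D =  1 → B
  i=25: I-Q = 18 → S
  i=26: V-H = 14 → O
  i=27: J-C =  7 → H
  i=28: E-E =  0 → A
  i=29: V-N =  8 → I
  shifts repeat with period 7: AINBSOH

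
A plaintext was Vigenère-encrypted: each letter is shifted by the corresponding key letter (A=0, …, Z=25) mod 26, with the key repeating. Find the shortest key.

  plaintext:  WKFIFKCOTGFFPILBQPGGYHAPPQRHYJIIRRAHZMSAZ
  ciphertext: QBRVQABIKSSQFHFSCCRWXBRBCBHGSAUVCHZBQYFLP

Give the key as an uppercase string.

  i= 0: Q-W = 20 → U
  i= 1: B-K = 17 → R
  i= 2: R-F = 12 → M
  i= 3: V-I = 13 → N
  i= 4: Q-F = 11 → L
  i= 5: A-K = 16 → Q
  i= 6: B-C = 25 → Z
  i= 7: I-O = 20 → U
  i= 8: K-T = 17 → R
  i= 9: S-G = 12 → M
  i=10: S-F = 13 → N
  i=11: Q-F = 11 → L
  i=12: F-P = 16 → Q
  i=13: H-I = 25 → Z
  i=14: F-L = 20 → U
  i=15: S-B = 17 → R
  i=16: C-Q = 12 → M
  i=17: C-P = 13 → N
  i=18: R-G = 11 → L
  i=19: W-G = 16 → Q
  i=20: X-Y = 25 → Z
  i=21: B-H = 20 → U
  i=22: R-A = 17 → R
  i=23: B-P = 12 → M
  i=24: C-P = 13 → N
  i=25: B-Q = 11 → L
  i=26: H-R = 16 → Q
  i=27: G-H = 25 → Z
  i=28: S-Y = 20 → U
  i=29: A-J = 17 → R
  i=30: U-I = 12 → M
  i=31: V-I = 13 → N
  i=32: C-R = 11 → L
  i=33: H-R = 16 → Q
  i=34: Z-A = 25 → Z
  i=35: B-H = 20 → U
  i=36: Q-Z = 17 → R
  i=37: Y-M = 12 → M
  i=38: F-S = 13 → N
  i=39: L-A = 11 → L
  i=40: P-Z = 16 → Q
  shifts repeat with period 7: URMNLQZ

URMNLQZ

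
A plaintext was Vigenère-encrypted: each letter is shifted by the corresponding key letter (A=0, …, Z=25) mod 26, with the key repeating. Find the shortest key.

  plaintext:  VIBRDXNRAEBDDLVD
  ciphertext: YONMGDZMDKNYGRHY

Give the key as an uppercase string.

  i= 0: Y-V =  3 → D
  i= 1: O-I =  6 → G
  i= 2: N-B = 12 → M
  i= 3: M-R = 21 → V
  i= 4: G-D =  3 → D
  i= 5: D-X =  6 → G
  i= 6: Z-N = 12 → M
  i= 7: M-R = 21 → V
  i= 8: D-A =  3 → D
  i= 9: K-E =  6 → G
  i=10: N-B = 12 → M
  i=11: Y-D = 21 → V
  i=12: G-D =  3 → D
  i=13: R-L =  6 → G
  i=14: H-V = 12 → M
  i=15: Y-D = 21 → V
  shifts repeat with period 4: DGMV

DGMV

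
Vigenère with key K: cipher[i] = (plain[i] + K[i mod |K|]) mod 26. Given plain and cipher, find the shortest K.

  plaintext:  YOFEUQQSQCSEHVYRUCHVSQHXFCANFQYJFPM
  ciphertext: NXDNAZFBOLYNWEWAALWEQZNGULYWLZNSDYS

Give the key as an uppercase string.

  i= 0: N-Y = 15 → P
  i= 1: X-O =  9 → J
  i= 2: D-F = 24 → Y
  i= 3: N-E =  9 → J
  i= 4: A-U =  6 → G
  i= 5: Z-Q =  9 → J
  i= 6: F-Q = 15 → P
  i= 7: B-S =  9 → J
  i= 8: O-Q = 24 → Y
  i= 9: L-C =  9 → J
  i=10: Y-S =  6 → G
  i=11: N-E =  9 → J
  i=12: W-H = 15 → P
  i=13: E-V =  9 → J
  i=14: W-Y = 24 → Y
  i=15: A-R =  9 → J
  i=16: A-U =  6 → G
  i=17: L-C =  9 → J
  i=18: W-H = 15 → P
  i=19: E-V =  9 → J
  i=20: Q-S = 24 → Y
  i=21: Z-Q =  9 → J
  i=22: N-H =  6 → G
  i=23: G-X =  9 → J
  i=24: U-F = 15 → P
  i=25: L-C =  9 → J
  i=26: Y-A = 24 → Y
  i=27: W-N =  9 → J
  i=28: L-F =  6 → G
  i=29: Z-Q =  9 → J
  i=30: N-Y = 15 → P
  i=31: S-J =  9 → J
  i=32: D-F = 24 → Y
  i=33: Y-P =  9 → J
  i=34: S-M =  6 → G
  shifts repeat with period 6: PJYJGJ

PJYJGJ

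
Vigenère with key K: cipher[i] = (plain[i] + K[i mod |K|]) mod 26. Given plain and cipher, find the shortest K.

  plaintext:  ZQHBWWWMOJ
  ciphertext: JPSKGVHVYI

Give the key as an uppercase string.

KZLJ

  i= 0: J-Z = 10 → K
  i= 1: P-Q = 25 → Z
  i= 2: S-H = 11 → L
  i= 3: K-B =  9 → J
  i= 4: G-W = 10 → K
  i= 5: V-W = 25 → Z
  i= 6: H-W = 11 → L
  i= 7: V-M =  9 → J
  i= 8: Y-O = 10 → K
  i= 9: I-J = 25 → Z
  shifts repeat with period 4: KZLJ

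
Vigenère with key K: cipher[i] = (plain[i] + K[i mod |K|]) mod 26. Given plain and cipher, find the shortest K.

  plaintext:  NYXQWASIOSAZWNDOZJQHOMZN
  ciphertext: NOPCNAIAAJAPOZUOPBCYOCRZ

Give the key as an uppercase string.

  i= 0: N-N =  0 → A
  i= 1: O-Y = 16 → Q
  i= 2: P-X = 18 → S
  i= 3: C-Q = 12 → M
  i= 4: N-W = 17 → R
  i= 5: A-A =  0 → A
  i= 6: I-S = 16 → Q
  i= 7: A-I = 18 → S
  i= 8: A-O = 12 → M
  i= 9: J-S = 17 → R
  i=10: A-A =  0 → A
  i=11: P-Z = 16 → Q
  i=12: O-W = 18 → S
  i=13: Z-N = 12 → M
  i=14: U-D = 17 → R
  i=15: O-O =  0 → A
  i=16: P-Z = 16 → Q
  i=17: B-J = 18 → S
  i=18: C-Q = 12 → M
  i=19: Y-H = 17 → R
  i=20: O-O =  0 → A
  i=21: C-M = 16 → Q
  i=22: R-Z = 18 → S
  i=23: Z-N = 12 → M
  shifts repeat with period 5: AQSMR

AQSMR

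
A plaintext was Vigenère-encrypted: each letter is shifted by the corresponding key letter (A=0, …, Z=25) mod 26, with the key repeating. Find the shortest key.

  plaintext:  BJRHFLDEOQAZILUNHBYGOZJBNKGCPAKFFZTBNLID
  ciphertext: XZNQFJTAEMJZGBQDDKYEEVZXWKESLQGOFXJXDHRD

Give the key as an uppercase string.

  i= 0: X-B = 22 → W
  i= 1: Z-J = 16 → Q
  i= 2: N-R = 22 → W
  i= 3: Q-H =  9 → J
  i= 4: F-F =  0 → A
  i= 5: J-L = 24 → Y
  i= 6: T-D = 16 → Q
  i= 7: A-E = 22 → W
  i= 8: E-O = 16 → Q
  i= 9: M-Q = 22 → W
  i=10: J-A =  9 → J
  i=11: Z-Z =  0 → A
  i=12: G-I = 24 → Y
  i=13: B-L = 16 → Q
  i=14: Q-U = 22 → W
  i=15: D-N = 16 → Q
  i=16: D-H = 22 → W
  i=17: K-B =  9 → J
  i=18: Y-Y =  0 → A
  i=19: E-G = 24 → Y
  i=20: E-O = 16 → Q
  i=21: V-Z = 22 → W
  i=22: Z-J = 16 → Q
  i=23: X-B = 22 → W
  i=24: W-N =  9 → J
  i=25: K-K =  0 → A
  i=26: E-G = 24 → Y
  i=27: S-C = 16 → Q
  i=28: L-P = 22 → W
  i=29: Q-A = 16 → Q
  i=30: G-K = 22 → W
  i=31: O-F =  9 → J
  i=32: F-F =  0 → A
  i=33: X-Z = 24 → Y
  i=34: J-T = 16 → Q
  i=35: X-B = 22 → W
  i=36: D-N = 16 → Q
  i=37: H-L = 22 → W
  i=38: R-I =  9 → J
  i=39: D-D =  0 → A
  shifts repeat with period 7: WQWJAYQ

WQWJAYQ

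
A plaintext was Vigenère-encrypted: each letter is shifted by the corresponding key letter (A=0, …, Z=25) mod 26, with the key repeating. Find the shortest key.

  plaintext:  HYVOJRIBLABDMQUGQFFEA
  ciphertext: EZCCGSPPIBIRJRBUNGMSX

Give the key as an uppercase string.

  i= 0: E-H = 23 → X
  i= 1: Z-Y =  1 → B
  i= 2: C-V =  7 → H
  i= 3: C-O = 14 → O
  i= 4: G-J = 23 → X
  i= 5: S-R =  1 → B
  i= 6: P-I =  7 → H
  i= 7: P-B = 14 → O
  i= 8: I-L = 23 → X
  i= 9: B-A =  1 → B
  i=10: I-B =  7 → H
  i=11: R-D = 14 → O
  i=12: J-M = 23 → X
  i=13: R-Q =  1 → B
  i=14: B-U =  7 → H
  i=15: U-G = 14 → O
  i=16: N-Q = 23 → X
  i=17: G-F =  1 → B
  i=18: M-F =  7 → H
  i=19: S-E = 14 → O
  i=20: X-A = 23 → X
  shifts repeat with period 4: XBHO

XBHO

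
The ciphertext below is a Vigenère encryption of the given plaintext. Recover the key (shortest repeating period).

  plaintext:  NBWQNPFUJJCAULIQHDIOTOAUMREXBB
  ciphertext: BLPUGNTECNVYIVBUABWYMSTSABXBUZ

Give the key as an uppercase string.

  i= 0: B-N = 14 → O
  i= 1: L-B = 10 → K
  i= 2: P-W = 19 → T
  i= 3: U-Q =  4 → E
  i= 4: G-N = 19 → T
  i= 5: N-P = 24 → Y
  i= 6: T-F = 14 → O
  i= 7: E-U = 10 → K
  i= 8: C-J = 19 → T
  i= 9: N-J =  4 → E
  i=10: V-C = 19 → T
  i=11: Y-A = 24 → Y
  i=12: I-U = 14 → O
  i=13: V-L = 10 → K
  i=14: B-I = 19 → T
  i=15: U-Q =  4 → E
  i=16: A-H = 19 → T
  i=17: B-D = 24 → Y
  i=18: W-I = 14 → O
  i=19: Y-O = 10 → K
  i=20: M-T = 19 → T
  i=21: S-O =  4 → E
  i=22: T-A = 19 → T
  i=23: S-U = 24 → Y
  i=24: A-M = 14 → O
  i=25: B-R = 10 → K
  i=26: X-E = 19 → T
  i=27: B-X =  4 → E
  i=28: U-B = 19 → T
  i=29: Z-B = 24 → Y
  shifts repeat with period 6: OKTETY

OKTETY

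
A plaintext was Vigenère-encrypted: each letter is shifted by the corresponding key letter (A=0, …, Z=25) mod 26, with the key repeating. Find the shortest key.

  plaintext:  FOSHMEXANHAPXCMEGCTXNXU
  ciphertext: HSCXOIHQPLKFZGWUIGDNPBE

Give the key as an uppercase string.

  i= 0: H-F =  2 → C
  i= 1: S-O =  4 → E
  i= 2: C-S = 10 → K
  i= 3: X-H = 16 → Q
  i= 4: O-M =  2 → C
  i= 5: I-E =  4 → E
  i= 6: H-X = 10 → K
  i= 7: Q-A = 16 → Q
  i= 8: P-N =  2 → C
  i= 9: L-H =  4 → E
  i=10: K-A = 10 → K
  i=11: F-P = 16 → Q
  i=12: Z-X =  2 → C
  i=13: G-C =  4 → E
  i=14: W-M = 10 → K
  i=15: U-E = 16 → Q
  i=16: I-G =  2 → C
  i=17: G-C =  4 → E
  i=18: D-T = 10 → K
  i=19: N-X = 16 → Q
  i=20: P-N =  2 → C
  i=21: B-X =  4 → E
  i=22: E-U = 10 → K
  shifts repeat with period 4: CEKQ

CEKQ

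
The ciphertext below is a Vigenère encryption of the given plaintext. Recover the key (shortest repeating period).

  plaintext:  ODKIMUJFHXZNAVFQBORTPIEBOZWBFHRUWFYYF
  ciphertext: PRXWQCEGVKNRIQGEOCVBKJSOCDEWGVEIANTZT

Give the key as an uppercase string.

BONOEIV

  i= 0: P-O =  1 → B
  i= 1: R-D = 14 → O
  i= 2: X-K = 13 → N
  i= 3: W-I = 14 → O
  i= 4: Q-M =  4 → E
  i= 5: C-U =  8 → I
  i= 6: E-J = 21 → V
  i= 7: G-F =  1 → B
  i= 8: V-H = 14 → O
  i= 9: K-X = 13 → N
  i=10: N-Z = 14 → O
  i=11: R-N =  4 → E
  i=12: I-A =  8 → I
  i=13: Q-V = 21 → V
  i=14: G-F =  1 → B
  i=15: E-Q = 14 → O
  i=16: O-B = 13 → N
  i=17: C-O = 14 → O
  i=18: V-R =  4 → E
  i=19: B-T =  8 → I
  i=20: K-P = 21 → V
  i=21: J-I =  1 → B
  i=22: S-E = 14 → O
  i=23: O-B = 13 → N
  i=24: C-O = 14 → O
  i=25: D-Z =  4 → E
  i=26: E-W =  8 → I
  i=27: W-B = 21 → V
  i=28: G-F =  1 → B
  i=29: V-H = 14 → O
  i=30: E-R = 13 → N
  i=31: I-U = 14 → O
  i=32: A-W =  4 → E
  i=33: N-F =  8 → I
  i=34: T-Y = 21 → V
  i=35: Z-Y =  1 → B
  i=36: T-F = 14 → O
  shifts repeat with period 7: BONOEIV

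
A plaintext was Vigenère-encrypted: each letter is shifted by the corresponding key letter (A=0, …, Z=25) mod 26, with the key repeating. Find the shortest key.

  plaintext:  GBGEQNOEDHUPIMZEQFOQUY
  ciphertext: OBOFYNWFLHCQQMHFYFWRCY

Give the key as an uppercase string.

  i= 0: O-G =  8 → I
  i= 1: B-B =  0 → A
  i= 2: O-G =  8 → I
  i= 3: F-E =  1 → B
  i= 4: Y-Q =  8 → I
  i= 5: N-N =  0 → A
  i= 6: W-O =  8 → I
  i= 7: F-E =  1 → B
  i= 8: L-D =  8 → I
  i= 9: H-H =  0 → A
  i=10: C-U =  8 → I
  i=11: Q-P =  1 → B
  i=12: Q-I =  8 → I
  i=13: M-M =  0 → A
  i=14: H-Z =  8 → I
  i=15: F-E =  1 → B
  i=16: Y-Q =  8 → I
  i=17: F-F =  0 → A
  i=18: W-O =  8 → I
  i=19: R-Q =  1 → B
  i=20: C-U =  8 → I
  i=21: Y-Y =  0 → A
  shifts repeat with period 4: IAIB

IAIB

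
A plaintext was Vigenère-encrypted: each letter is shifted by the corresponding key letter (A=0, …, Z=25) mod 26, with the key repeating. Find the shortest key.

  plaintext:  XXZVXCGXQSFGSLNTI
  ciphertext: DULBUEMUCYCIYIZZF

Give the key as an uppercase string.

  i= 0: D-X =  6 → G
  i= 1: U-X = 23 → X
  i= 2: L-Z = 12 → M
  i= 3: B-V =  6 → G
  i= 4: U-X = 23 → X
  i= 5: E-C =  2 → C
  i= 6: M-G =  6 → G
  i= 7: U-X = 23 → X
  i= 8: C-Q = 12 → M
  i= 9: Y-S =  6 → G
  i=10: C-F = 23 → X
  i=11: I-G =  2 → C
  i=12: Y-S =  6 → G
  i=13: I-L = 23 → X
  i=14: Z-N = 12 → M
  i=15: Z-T =  6 → G
  i=16: F-I = 23 → X
  shifts repeat with period 6: GXMGXC

GXMGXC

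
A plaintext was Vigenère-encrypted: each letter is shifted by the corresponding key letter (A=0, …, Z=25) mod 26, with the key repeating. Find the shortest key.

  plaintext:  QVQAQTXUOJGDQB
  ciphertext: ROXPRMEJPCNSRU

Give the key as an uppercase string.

  i= 0: R-Q =  1 → B
  i= 1: O-V = 19 → T
  i= 2: X-Q =  7 → H
  i= 3: P-A = 15 → P
  i= 4: R-Q =  1 → B
  i= 5: M-T = 19 → T
  i= 6: E-X =  7 → H
  i= 7: J-U = 15 → P
  i= 8: P-O =  1 → B
  i= 9: C-J = 19 → T
  i=10: N-G =  7 → H
  i=11: S-D = 15 → P
  i=12: R-Q =  1 → B
  i=13: U-B = 19 → T
  shifts repeat with period 4: BTHP

BTHP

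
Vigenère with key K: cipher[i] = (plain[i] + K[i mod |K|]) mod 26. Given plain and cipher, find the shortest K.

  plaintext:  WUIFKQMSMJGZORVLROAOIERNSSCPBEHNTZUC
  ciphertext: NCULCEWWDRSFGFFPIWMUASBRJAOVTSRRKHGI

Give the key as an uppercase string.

RIMGSOKE

  i= 0: N-W = 17 → R
  i= 1: C-U =  8 → I
  i= 2: U-I = 12 → M
  i= 3: L-F =  6 → G
  i= 4: C-K = 18 → S
  i= 5: E-Q = 14 → O
  i= 6: W-M = 10 → K
  i= 7: W-S =  4 → E
  i= 8: D-M = 17 → R
  i= 9: R-J =  8 → I
  i=10: S-G = 12 → M
  i=11: F-Z =  6 → G
  i=12: G-O = 18 → S
  i=13: F-R = 14 → O
  i=14: F-V = 10 → K
  i=15: P-L =  4 → E
  i=16: I-R = 17 → R
  i=17: W-O =  8 → I
  i=18: M-A = 12 → M
  i=19: U-O =  6 → G
  i=20: A-I = 18 → S
  i=21: S-E = 14 → O
  i=22: B-R = 10 → K
  i=23: R-N =  4 → E
  i=24: J-S = 17 → R
  i=25: A-S =  8 → I
  i=26: O-C = 12 → M
  i=27: V-P =  6 → G
  i=28: T-B = 18 → S
  i=29: S-E = 14 → O
  i=30: R-H = 10 → K
  i=31: R-N =  4 → E
  i=32: K-T = 17 → R
  i=33: H-Z =  8 → I
  i=34: G-U = 12 → M
  i=35: I-C =  6 → G
  shifts repeat with period 8: RIMGSOKE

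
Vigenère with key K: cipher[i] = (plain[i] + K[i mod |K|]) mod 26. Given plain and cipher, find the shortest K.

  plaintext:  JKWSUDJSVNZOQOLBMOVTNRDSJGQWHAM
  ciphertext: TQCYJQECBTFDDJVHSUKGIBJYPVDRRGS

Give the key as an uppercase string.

KGGGPNV

  i= 0: T-J = 10 → K
  i= 1: Q-K =  6 → G
  i= 2: C-W =  6 → G
  i= 3: Y-S =  6 → G
  i= 4: J-U = 15 → P
  i= 5: Q-D = 13 → N
  i= 6: E-J = 21 → V
  i= 7: C-S = 10 → K
  i= 8: B-V =  6 → G
  i= 9: T-N =  6 → G
  i=10: F-Z =  6 → G
  i=11: D-O = 15 → P
  i=12: D-Q = 13 → N
  i=13: J-O = 21 → V
  i=14: V-L = 10 → K
  i=15: H-B =  6 → G
  i=16: S-M =  6 → G
  i=17: U-O =  6 → G
  i=18: K-V = 15 → P
  i=19: G-T = 13 → N
  i=20: I-N = 21 → V
  i=21: B-R = 10 → K
  i=22: J-D =  6 → G
  i=23: Y-S =  6 → G
  i=24: P-J =  6 → G
  i=25: V-G = 15 → P
  i=26: D-Q = 13 → N
  i=27: R-W = 21 → V
  i=28: R-H = 10 → K
  i=29: G-A =  6 → G
  i=30: S-M =  6 → G
  shifts repeat with period 7: KGGGPNV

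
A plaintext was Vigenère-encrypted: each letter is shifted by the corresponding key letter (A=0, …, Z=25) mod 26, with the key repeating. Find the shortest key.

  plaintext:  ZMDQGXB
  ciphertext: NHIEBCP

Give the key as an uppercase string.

  i= 0: N-Z = 14 → O
  i= 1: H-M = 21 → V
  i= 2: I-D =  5 → F
  i= 3: E-Q = 14 → O
  i= 4: B-G = 21 → V
  i= 5: C-X =  5 → F
  i= 6: P-B = 14 → O
  shifts repeat with period 3: OVF

OVF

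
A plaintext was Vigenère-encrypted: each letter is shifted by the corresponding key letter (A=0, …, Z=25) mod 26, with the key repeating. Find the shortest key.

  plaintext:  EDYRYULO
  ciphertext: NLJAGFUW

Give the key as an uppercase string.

  i= 0: N-E =  9 → J
  i= 1: L-D =  8 → I
  i= 2: J-Y = 11 → L
  i= 3: A-R =  9 → J
  i= 4: G-Y =  8 → I
  i= 5: F-U = 11 → L
  i= 6: U-L =  9 → J
  i= 7: W-O =  8 → I
  shifts repeat with period 3: JIL

JIL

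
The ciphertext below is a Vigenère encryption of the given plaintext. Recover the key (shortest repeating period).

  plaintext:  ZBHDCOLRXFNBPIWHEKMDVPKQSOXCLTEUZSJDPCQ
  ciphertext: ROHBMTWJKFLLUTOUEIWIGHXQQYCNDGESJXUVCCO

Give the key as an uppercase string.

  i= 0: R-Z = 18 → S
  i= 1: O-B = 13 → N
  i= 2: H-H =  0 → A
  i= 3: B-D = 24 → Y
  i= 4: M-C = 10 → K
  i= 5: T-O =  5 → F
  i= 6: W-L = 11 → L
  i= 7: J-R = 18 → S
  i= 8: K-X = 13 → N
  i= 9: F-F =  0 → A
  i=10: L-N = 24 → Y
  i=11: L-B = 10 → K
  i=12: U-P =  5 → F
  i=13: T-I = 11 → L
  i=14: O-W = 18 → S
  i=15: U-H = 13 → N
  i=16: E-E =  0 → A
  i=17: I-K = 24 → Y
  i=18: W-M = 10 → K
  i=19: I-D =  5 → F
  i=20: G-V = 11 → L
  i=21: H-P = 18 → S
  i=22: X-K = 13 → N
  i=23: Q-Q =  0 → A
  i=24: Q-S = 24 → Y
  i=25: Y-O = 10 → K
  i=26: C-X =  5 → F
  i=27: N-C = 11 → L
  i=28: D-L = 18 → S
  i=29: G-T = 13 → N
  i=30: E-E =  0 → A
  i=31: S-U = 24 → Y
  i=32: J-Z = 10 → K
  i=33: X-S =  5 → F
  i=34: U-J = 11 → L
  i=35: V-D = 18 → S
  i=36: C-P = 13 → N
  i=37: C-C =  0 → A
  i=38: O-Q = 24 → Y
  shifts repeat with period 7: SNAYKFL

SNAYKFL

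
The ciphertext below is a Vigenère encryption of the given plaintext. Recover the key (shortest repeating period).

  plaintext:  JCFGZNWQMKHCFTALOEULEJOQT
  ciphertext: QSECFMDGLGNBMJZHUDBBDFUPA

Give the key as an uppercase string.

  i= 0: Q-J =  7 → H
  i= 1: S-C = 16 → Q
  i= 2: E-F = 25 → Z
  i= 3: C-G = 22 → W
  i= 4: F-Z =  6 → G
  i= 5: M-N = 25 → Z
  i= 6: D-W =  7 → H
  i= 7: G-Q = 16 → Q
  i= 8: L-M = 25 → Z
  i= 9: G-K = 22 → W
  i=10: N-H =  6 → G
  i=11: B-C = 25 → Z
  i=12: M-F =  7 → H
  i=13: J-T = 16 → Q
  i=14: Z-A = 25 → Z
  i=15: H-L = 22 → W
  i=16: U-O =  6 → G
  i=17: D-E = 25 → Z
  i=18: B-U =  7 → H
  i=19: B-L = 16 → Q
  i=20: D-E = 25 → Z
  i=21: F-J = 22 → W
  i=22: U-O =  6 → G
  i=23: P-Q = 25 → Z
  i=24: A-T =  7 → H
  shifts repeat with period 6: HQZWGZ

HQZWGZ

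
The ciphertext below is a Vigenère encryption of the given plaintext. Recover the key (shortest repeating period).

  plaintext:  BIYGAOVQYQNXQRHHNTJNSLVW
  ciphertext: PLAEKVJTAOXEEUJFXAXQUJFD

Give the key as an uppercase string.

  i= 0: P-B = 14 → O
  i= 1: L-I =  3 → D
  i= 2: A-Y =  2 → C
  i= 3: E-G = 24 → Y
  i= 4: K-A = 10 → K
  i= 5: V-O =  7 → H
  i= 6: J-V = 14 → O
  i= 7: T-Q =  3 → D
  i= 8: A-Y =  2 → C
  i= 9: O-Q = 24 → Y
  i=10: X-N = 10 → K
  i=11: E-X =  7 → H
  i=12: E-Q = 14 → O
  i=13: U-R =  3 → D
  i=14: J-H =  2 → C
  i=15: F-H = 24 → Y
  i=16: X-N = 10 → K
  i=17: A-T =  7 → H
  i=18: X-J = 14 → O
  i=19: Q-N =  3 → D
  i=20: U-S =  2 → C
  i=21: J-L = 24 → Y
  i=22: F-V = 10 → K
  i=23: D-W =  7 → H
  shifts repeat with period 6: ODCYKH

ODCYKH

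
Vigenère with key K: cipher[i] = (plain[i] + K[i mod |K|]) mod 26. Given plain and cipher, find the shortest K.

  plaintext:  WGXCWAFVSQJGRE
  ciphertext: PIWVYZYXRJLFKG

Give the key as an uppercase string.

  i= 0: P-W = 19 → T
  i= 1: I-G =  2 → C
  i= 2: W-X = 25 → Z
  i= 3: V-C = 19 → T
  i= 4: Y-W =  2 → C
  i= 5: Z-A = 25 → Z
  i= 6: Y-F = 19 → T
  i= 7: X-V =  2 → C
  i= 8: R-S = 25 → Z
  i= 9: J-Q = 19 → T
  i=10: L-J =  2 → C
  i=11: F-G = 25 → Z
  i=12: K-R = 19 → T
  i=13: G-E =  2 → C
  shifts repeat with period 3: TCZ

TCZ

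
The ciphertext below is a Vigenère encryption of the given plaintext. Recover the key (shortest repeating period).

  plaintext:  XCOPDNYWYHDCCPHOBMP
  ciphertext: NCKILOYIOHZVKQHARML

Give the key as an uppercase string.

  i= 0: N-X = 16 → Q
  i= 1: C-C =  0 → A
  i= 2: K-O = 22 → W
  i= 3: I-P = 19 → T
  i= 4: L-D =  8 → I
  i= 5: O-N =  1 → B
  i= 6: Y-Y =  0 → A
  i= 7: I-W = 12 → M
  i= 8: O-Y = 16 → Q
  i= 9: H-H =  0 → A
  i=10: Z-D = 22 → W
  i=11: V-C = 19 → T
  i=12: K-C =  8 → I
  i=13: Q-P =  1 → B
  i=14: H-H =  0 → A
  i=15: A-O = 12 → M
  i=16: R-B = 16 → Q
  i=17: M-M =  0 → A
  i=18: L-P = 22 → W
  shifts repeat with period 8: QAWTIBAM

QAWTIBAM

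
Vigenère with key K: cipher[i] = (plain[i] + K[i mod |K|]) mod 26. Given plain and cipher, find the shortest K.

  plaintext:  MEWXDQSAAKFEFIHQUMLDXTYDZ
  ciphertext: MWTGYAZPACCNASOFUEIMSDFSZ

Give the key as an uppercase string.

ASXJVKHP

  i= 0: M-M =  0 → A
  i= 1: W-E = 18 → S
  i= 2: T-W = 23 → X
  i= 3: G-X =  9 → J
  i= 4: Y-D = 21 → V
  i= 5: A-Q = 10 → K
  i= 6: Z-S =  7 → H
  i= 7: P-A = 15 → P
  i= 8: A-A =  0 → A
  i= 9: C-K = 18 → S
  i=10: C-F = 23 → X
  i=11: N-E =  9 → J
  i=12: A-F = 21 → V
  i=13: S-I = 10 → K
  i=14: O-H =  7 → H
  i=15: F-Q = 15 → P
  i=16: U-U =  0 → A
  i=17: E-M = 18 → S
  i=18: I-L = 23 → X
  i=19: M-D =  9 → J
  i=20: S-X = 21 → V
  i=21: D-T = 10 → K
  i=22: F-Y =  7 → H
  i=23: S-D = 15 → P
  i=24: Z-Z =  0 → A
  shifts repeat with period 8: ASXJVKHP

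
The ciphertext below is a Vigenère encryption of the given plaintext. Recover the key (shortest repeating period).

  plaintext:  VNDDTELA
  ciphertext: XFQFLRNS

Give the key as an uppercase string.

CSN

  i= 0: X-V =  2 → C
  i= 1: F-N = 18 → S
  i= 2: Q-D = 13 → N
  i= 3: F-D =  2 → C
  i= 4: L-T = 18 → S
  i= 5: R-E = 13 → N
  i= 6: N-L =  2 → C
  i= 7: S-A = 18 → S
  shifts repeat with period 3: CSN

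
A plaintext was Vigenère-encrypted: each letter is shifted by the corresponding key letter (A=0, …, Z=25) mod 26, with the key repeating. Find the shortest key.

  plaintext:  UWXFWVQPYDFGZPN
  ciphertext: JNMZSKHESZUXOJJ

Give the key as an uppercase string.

  i= 0: J-U = 15 → P
  i= 1: N-W = 17 → R
  i= 2: M-X = 15 → P
  i= 3: Z-F = 20 → U
  i= 4: S-W = 22 → W
  i= 5: K-V = 15 → P
  i= 6: H-Q = 17 → R
  i= 7: E-P = 15 → P
  i= 8: S-Y = 20 → U
  i= 9: Z-D = 22 → W
  i=10: U-F = 15 → P
  i=11: X-G = 17 → R
  i=12: O-Z = 15 → P
  i=13: J-P = 20 → U
  i=14: J-N = 22 → W
  shifts repeat with period 5: PRPUW

PRPUW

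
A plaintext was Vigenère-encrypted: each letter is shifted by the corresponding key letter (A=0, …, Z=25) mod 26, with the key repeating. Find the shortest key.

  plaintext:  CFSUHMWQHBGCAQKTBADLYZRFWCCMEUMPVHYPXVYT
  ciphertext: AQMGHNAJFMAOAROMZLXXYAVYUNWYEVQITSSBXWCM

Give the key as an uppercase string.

  i= 0: A-C = 24 → Y
  i= 1: Q-F = 11 → L
  i= 2: M-S = 20 → U
  i= 3: G-U = 12 → M
  i= 4: H-H =  0 → A
  i= 5: N-M =  1 → B
  i= 6: A-W =  4 → E
  i= 7: J-Q = 19 → T
  i= 8: F-H = 24 → Y
  i= 9: M-B = 11 → L
  i=10: A-G = 20 → U
  i=11: O-C = 12 → M
  i=12: A-A =  0 → A
  i=13: R-Q =  1 → B
  i=14: O-K =  4 → E
  i=15: M-T = 19 → T
  i=16: Z-B = 24 → Y
  i=17: L-A = 11 → L
  i=18: X-D = 20 → U
  i=19: X-L = 12 → M
  i=20: Y-Y =  0 → A
  i=21: A-Z =  1 → B
  i=22: V-R =  4 → E
  i=23: Y-F = 19 → T
  i=24: U-W = 24 → Y
  i=25: N-C = 11 → L
  i=26: W-C = 20 → U
  i=27: Y-M = 12 → M
  i=28: E-E =  0 → A
  i=29: V-U =  1 → B
  i=30: Q-M =  4 → E
  i=31: I-P = 19 → T
  i=32: T-V = 24 → Y
  i=33: S-H = 11 → L
  i=34: S-Y = 20 → U
  i=35: B-P = 12 → M
  i=36: X-X =  0 → A
  i=37: W-V =  1 → B
  i=38: C-Y =  4 → E
  i=39: M-T = 19 → T
  shifts repeat with period 8: YLUMABET

YLUMABET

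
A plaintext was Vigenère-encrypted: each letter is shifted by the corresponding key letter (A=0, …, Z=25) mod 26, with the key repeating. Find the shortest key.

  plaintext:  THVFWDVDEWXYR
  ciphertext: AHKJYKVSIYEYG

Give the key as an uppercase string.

HAPEC

  i= 0: A-T =  7 → H
  i= 1: H-H =  0 → A
  i= 2: K-V = 15 → P
  i= 3: J-F =  4 → E
  i= 4: Y-W =  2 → C
  i= 5: K-D =  7 → H
  i= 6: V-V =  0 → A
  i= 7: S-D = 15 → P
  i= 8: I-E =  4 → E
  i= 9: Y-W =  2 → C
  i=10: E-X =  7 → H
  i=11: Y-Y =  0 → A
  i=12: G-R = 15 → P
  shifts repeat with period 5: HAPEC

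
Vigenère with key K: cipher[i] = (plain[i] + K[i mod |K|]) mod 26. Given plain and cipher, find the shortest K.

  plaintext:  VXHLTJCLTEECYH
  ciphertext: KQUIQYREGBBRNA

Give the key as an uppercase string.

  i= 0: K-V = 15 → P
  i= 1: Q-X = 19 → T
  i= 2: U-H = 13 → N
  i= 3: I-L = 23 → X
  i= 4: Q-T = 23 → X
  i= 5: Y-J = 15 → P
  i= 6: R-C = 15 → P
  i= 7: E-L = 19 → T
  i= 8: G-T = 13 → N
  i= 9: B-E = 23 → X
  i=10: B-E = 23 → X
  i=11: R-C = 15 → P
  i=12: N-Y = 15 → P
  i=13: A-H = 19 → T
  shifts repeat with period 6: PTNXXP

PTNXXP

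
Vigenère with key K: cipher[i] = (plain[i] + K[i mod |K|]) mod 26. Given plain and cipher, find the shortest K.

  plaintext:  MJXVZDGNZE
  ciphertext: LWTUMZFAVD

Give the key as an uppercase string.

  i= 0: L-M = 25 → Z
  i= 1: W-J = 13 → N
  i= 2: T-X = 22 → W
  i= 3: U-V = 25 → Z
  i= 4: M-Z = 13 → N
  i= 5: Z-D = 22 → W
  i= 6: F-G = 25 → Z
  i= 7: A-N = 13 → N
  i= 8: V-Z = 22 → W
  i= 9: D-E = 25 → Z
  shifts repeat with period 3: ZNW

ZNW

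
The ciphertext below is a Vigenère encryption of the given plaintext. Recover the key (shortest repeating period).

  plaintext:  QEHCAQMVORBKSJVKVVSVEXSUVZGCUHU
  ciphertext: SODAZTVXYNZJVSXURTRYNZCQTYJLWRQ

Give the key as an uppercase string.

  i= 0: S-Q =  2 → C
  i= 1: O-E = 10 → K
  i= 2: D-H = 22 → W
  i= 3: A-C = 24 → Y
  i= 4: Z-A = 25 → Z
  i= 5: T-Q =  3 → D
  i= 6: V-M =  9 → J
  i= 7: X-V =  2 → C
  i= 8: Y-O = 10 → K
  i= 9: N-R = 22 → W
  i=10: Z-B = 24 → Y
  i=11: J-K = 25 → Z
  i=12: V-S =  3 → D
  i=13: S-J =  9 → J
  i=14: X-V =  2 → C
  i=15: U-K = 10 → K
  i=16: R-V = 22 → W
  i=17: T-V = 24 → Y
  i=18: R-S = 25 → Z
  i=19: Y-V =  3 → D
  i=20: N-E =  9 → J
  i=21: Z-X =  2 → C
  i=22: C-S = 10 → K
  i=23: Q-U = 22 → W
  i=24: T-V = 24 → Y
  i=25: Y-Z = 25 → Z
  i=26: J-G =  3 → D
  i=27: L-C =  9 → J
  i=28: W-U =  2 → C
  i=29: R-H = 10 → K
  i=30: Q-U = 22 → W
  shifts repeat with period 7: CKWYZDJ

CKWYZDJ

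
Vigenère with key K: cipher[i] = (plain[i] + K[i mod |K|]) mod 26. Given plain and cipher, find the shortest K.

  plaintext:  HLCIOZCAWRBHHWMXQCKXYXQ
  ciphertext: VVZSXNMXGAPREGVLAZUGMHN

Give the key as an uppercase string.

OKXKJ

  i= 0: V-H = 14 → O
  i= 1: V-L = 10 → K
  i= 2: Z-C = 23 → X
  i= 3: S-I = 10 → K
  i= 4: X-O =  9 → J
  i= 5: N-Z = 14 → O
  i= 6: M-C = 10 → K
  i= 7: X-A = 23 → X
  i= 8: G-W = 10 → K
  i= 9: A-R =  9 → J
  i=10: P-B = 14 → O
  i=11: R-H = 10 → K
  i=12: E-H = 23 → X
  i=13: G-W = 10 → K
  i=14: V-M =  9 → J
  i=15: L-X = 14 → O
  i=16: A-Q = 10 → K
  i=17: Z-C = 23 → X
  i=18: U-K = 10 → K
  i=19: G-X =  9 → J
  i=20: M-Y = 14 → O
  i=21: H-X = 10 → K
  i=22: N-Q = 23 → X
  shifts repeat with period 5: OKXKJ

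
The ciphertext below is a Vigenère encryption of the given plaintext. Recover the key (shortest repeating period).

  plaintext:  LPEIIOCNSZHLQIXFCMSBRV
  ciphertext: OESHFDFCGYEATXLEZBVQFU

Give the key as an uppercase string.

DPOZXP

  i= 0: O-L =  3 → D
  i= 1: E-P = 15 → P
  i= 2: S-E = 14 → O
  i= 3: H-I = 25 → Z
  i= 4: F-I = 23 → X
  i= 5: D-O = 15 → P
  i= 6: F-C =  3 → D
  i= 7: C-N = 15 → P
  i= 8: G-S = 14 → O
  i= 9: Y-Z = 25 → Z
  i=10: E-H = 23 → X
  i=11: A-L = 15 → P
  i=12: T-Q =  3 → D
  i=13: X-I = 15 → P
  i=14: L-X = 14 → O
  i=15: E-F = 25 → Z
  i=16: Z-C = 23 → X
  i=17: B-M = 15 → P
  i=18: V-S =  3 → D
  i=19: Q-B = 15 → P
  i=20: F-R = 14 → O
  i=21: U-V = 25 → Z
  shifts repeat with period 6: DPOZXP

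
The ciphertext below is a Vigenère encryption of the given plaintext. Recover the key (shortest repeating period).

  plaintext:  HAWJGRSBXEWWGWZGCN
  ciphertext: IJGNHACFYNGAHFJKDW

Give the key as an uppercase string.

  i= 0: I-H =  1 → B
  i= 1: J-A =  9 → J
  i= 2: G-W = 10 → K
  i= 3: N-J =  4 → E
  i= 4: H-G =  1 → B
  i= 5: A-R =  9 → J
  i= 6: C-S = 10 → K
  i= 7: F-B =  4 → E
  i= 8: Y-X =  1 → B
  i= 9: N-E =  9 → J
  i=10: G-W = 10 → K
  i=11: A-W =  4 → E
  i=12: H-G =  1 → B
  i=13: F-W =  9 → J
  i=14: J-Z = 10 → K
  i=15: K-G =  4 → E
  i=16: D-C =  1 → B
  i=17: W-N =  9 → J
  shifts repeat with period 4: BJKE

BJKE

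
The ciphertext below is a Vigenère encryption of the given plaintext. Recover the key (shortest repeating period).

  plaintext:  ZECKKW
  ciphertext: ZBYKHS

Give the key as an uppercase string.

AXW

  i= 0: Z-Z =  0 → A
  i= 1: B-E = 23 → X
  i= 2: Y-C = 22 → W
  i= 3: K-K =  0 → A
  i= 4: H-K = 23 → X
  i= 5: S-W = 22 → W
  shifts repeat with period 3: AXW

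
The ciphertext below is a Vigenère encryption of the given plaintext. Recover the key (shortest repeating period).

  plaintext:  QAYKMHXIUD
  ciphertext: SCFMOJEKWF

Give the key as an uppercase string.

CCHC

  i= 0: S-Q =  2 → C
  i= 1: C-A =  2 → C
  i= 2: F-Y =  7 → H
  i= 3: M-K =  2 → C
  i= 4: O-M =  2 → C
  i= 5: J-H =  2 → C
  i= 6: E-X =  7 → H
  i= 7: K-I =  2 → C
  i= 8: W-U =  2 → C
  i= 9: F-D =  2 → C
  shifts repeat with period 4: CCHC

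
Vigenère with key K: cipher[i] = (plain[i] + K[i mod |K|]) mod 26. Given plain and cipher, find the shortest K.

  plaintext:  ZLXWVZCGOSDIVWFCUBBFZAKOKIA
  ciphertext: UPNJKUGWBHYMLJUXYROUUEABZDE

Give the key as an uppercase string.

  i= 0: U-Z = 21 → V
  i= 1: P-L =  4 → E
  i= 2: N-X = 16 → Q
  i= 3: J-W = 13 → N
  i= 4: K-V = 15 → P
  i= 5: U-Z = 21 → V
  i= 6: G-C =  4 → E
  i= 7: W-G = 16 → Q
  i= 8: B-O = 13 → N
  i= 9: H-S = 15 → P
  i=10: Y-D = 21 → V
  i=11: M-I =  4 → E
  i=12: L-V = 16 → Q
  i=13: J-W = 13 → N
  i=14: U-F = 15 → P
  i=15: X-C = 21 → V
  i=16: Y-U =  4 → E
  i=17: R-B = 16 → Q
  i=18: O-B = 13 → N
  i=19: U-F = 15 → P
  i=20: U-Z = 21 → V
  i=21: E-A =  4 → E
  i=22: A-K = 16 → Q
  i=23: B-O = 13 → N
  i=24: Z-K = 15 → P
  i=25: D-I = 21 → V
  i=26: E-A =  4 → E
  shifts repeat with period 5: VEQNP

VEQNP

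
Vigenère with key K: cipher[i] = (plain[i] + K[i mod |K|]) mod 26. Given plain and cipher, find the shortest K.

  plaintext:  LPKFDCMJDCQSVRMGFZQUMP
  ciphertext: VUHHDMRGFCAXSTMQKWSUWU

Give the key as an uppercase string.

KFXCA

  i= 0: V-L = 10 → K
  i= 1: U-P =  5 → F
  i= 2: H-K = 23 → X
  i= 3: H-F =  2 → C
  i= 4: D-D =  0 → A
  i= 5: M-C = 10 → K
  i= 6: R-M =  5 → F
  i= 7: G-J = 23 → X
  i= 8: F-D =  2 → C
  i= 9: C-C =  0 → A
  i=10: A-Q = 10 → K
  i=11: X-S =  5 → F
  i=12: S-V = 23 → X
  i=13: T-R =  2 → C
  i=14: M-M =  0 → A
  i=15: Q-G = 10 → K
  i=16: K-F =  5 → F
  i=17: W-Z = 23 → X
  i=18: S-Q =  2 → C
  i=19: U-U =  0 → A
  i=20: W-M = 10 → K
  i=21: U-P =  5 → F
  shifts repeat with period 5: KFXCA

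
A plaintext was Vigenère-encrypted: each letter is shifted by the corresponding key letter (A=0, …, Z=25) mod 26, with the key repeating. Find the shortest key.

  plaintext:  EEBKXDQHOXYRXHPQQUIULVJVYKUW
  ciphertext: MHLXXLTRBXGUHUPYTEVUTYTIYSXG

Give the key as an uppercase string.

  i= 0: M-E =  8 → I
  i= 1: H-E =  3 → D
  i= 2: L-B = 10 → K
  i= 3: X-K = 13 → N
  i= 4: X-X =  0 → A
  i= 5: L-D =  8 → I
  i= 6: T-Q =  3 → D
  i= 7: R-H = 10 → K
  i= 8: B-O = 13 → N
  i= 9: X-X =  0 → A
  i=10: G-Y =  8 → I
  i=11: U-R =  3 → D
  i=12: H-X = 10 → K
  i=13: U-H = 13 → N
  i=14: P-P =  0 → A
  i=15: Y-Q =  8 → I
  i=16: T-Q =  3 → D
  i=17: E-U = 10 → K
  i=18: V-I = 13 → N
  i=19: U-U =  0 → A
  i=20: T-L =  8 → I
  i=21: Y-V =  3 → D
  i=22: T-J = 10 → K
  i=23: I-V = 13 → N
  i=24: Y-Y =  0 → A
  i=25: S-K =  8 → I
  i=26: X-U =  3 → D
  i=27: G-W = 10 → K
  shifts repeat with period 5: IDKNA

IDKNA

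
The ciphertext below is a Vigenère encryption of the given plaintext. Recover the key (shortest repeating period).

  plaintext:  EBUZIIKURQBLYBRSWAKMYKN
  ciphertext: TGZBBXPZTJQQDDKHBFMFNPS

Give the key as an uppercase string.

PFFCT

  i= 0: T-E = 15 → P
  i= 1: G-B =  5 → F
  i= 2: Z-U =  5 → F
  i= 3: B-Z =  2 → C
  i= 4: B-I = 19 → T
  i= 5: X-I = 15 → P
  i= 6: P-K =  5 → F
  i= 7: Z-U =  5 → F
  i= 8: T-R =  2 → C
  i= 9: J-Q = 19 → T
  i=10: Q-B = 15 → P
  i=11: Q-L =  5 → F
  i=12: D-Y =  5 → F
  i=13: D-B =  2 → C
  i=14: K-R = 19 → T
  i=15: H-S = 15 → P
  i=16: B-W =  5 → F
  i=17: F-A =  5 → F
  i=18: M-K =  2 → C
  i=19: F-M = 19 → T
  i=20: N-Y = 15 → P
  i=21: P-K =  5 → F
  i=22: S-N =  5 → F
  shifts repeat with period 5: PFFCT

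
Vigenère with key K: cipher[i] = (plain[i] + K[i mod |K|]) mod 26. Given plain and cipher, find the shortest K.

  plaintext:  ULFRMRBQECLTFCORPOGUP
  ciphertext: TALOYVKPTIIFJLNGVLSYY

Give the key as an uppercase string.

ZPGXMEJ

  i= 0: T-U = 25 → Z
  i= 1: A-L = 15 → P
  i= 2: L-F =  6 → G
  i= 3: O-R = 23 → X
  i= 4: Y-M = 12 → M
  i= 5: V-R =  4 → E
  i= 6: K-B =  9 → J
  i= 7: P-Q = 25 → Z
  i= 8: T-E = 15 → P
  i= 9: I-C =  6 → G
  i=10: I-L = 23 → X
  i=11: F-T = 12 → M
  i=12: J-F =  4 → E
  i=13: L-C =  9 → J
  i=14: N-O = 25 → Z
  i=15: G-R = 15 → P
  i=16: V-P =  6 → G
  i=17: L-O = 23 → X
  i=18: S-G = 12 → M
  i=19: Y-U =  4 → E
  i=20: Y-P =  9 → J
  shifts repeat with period 7: ZPGXMEJ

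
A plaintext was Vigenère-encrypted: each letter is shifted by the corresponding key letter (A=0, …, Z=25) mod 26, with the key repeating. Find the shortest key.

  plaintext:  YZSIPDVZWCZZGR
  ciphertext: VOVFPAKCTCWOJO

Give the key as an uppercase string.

  i= 0: V-Y = 23 → X
  i= 1: O-Z = 15 → P
  i= 2: V-S =  3 → D
  i= 3: F-I = 23 → X
  i= 4: P-P =  0 → A
  i= 5: A-D = 23 → X
  i= 6: K-V = 15 → P
  i= 7: C-Z =  3 → D
  i= 8: T-W = 23 → X
  i= 9: C-C =  0 → A
  i=10: W-Z = 23 → X
  i=11: O-Z = 15 → P
  i=12: J-G =  3 → D
  i=13: O-R = 23 → X
  shifts repeat with period 5: XPDXA

XPDXA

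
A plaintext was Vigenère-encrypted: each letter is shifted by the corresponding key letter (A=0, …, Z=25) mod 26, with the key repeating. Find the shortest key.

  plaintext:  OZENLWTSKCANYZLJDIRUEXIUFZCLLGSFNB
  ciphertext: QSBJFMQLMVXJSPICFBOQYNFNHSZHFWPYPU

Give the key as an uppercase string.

CTXWUQXT

  i= 0: Q-O =  2 → C
  i= 1: S-Z = 19 → T
  i= 2: B-E = 23 → X
  i= 3: J-N = 22 → W
  i= 4: F-L = 20 → U
  i= 5: M-W = 16 → Q
  i= 6: Q-T = 23 → X
  i= 7: L-S = 19 → T
  i= 8: M-K =  2 → C
  i= 9: V-C = 19 → T
  i=10: X-A = 23 → X
  i=11: J-N = 22 → W
  i=12: S-Y = 20 → U
  i=13: P-Z = 16 → Q
  i=14: I-L = 23 → X
  i=15: C-J = 19 → T
  i=16: F-D =  2 → C
  i=17: B-I = 19 → T
  i=18: O-R = 23 → X
  i=19: Q-U = 22 → W
  i=20: Y-E = 20 → U
  i=21: N-X = 16 → Q
  i=22: F-I = 23 → X
  i=23: N-U = 19 → T
  i=24: H-F =  2 → C
  i=25: S-Z = 19 → T
  i=26: Z-C = 23 → X
  i=27: H-L = 22 → W
  i=28: F-L = 20 → U
  i=29: W-G = 16 → Q
  i=30: P-S = 23 → X
  i=31: Y-F = 19 → T
  i=32: P-N =  2 → C
  i=33: U-B = 19 → T
  shifts repeat with period 8: CTXWUQXT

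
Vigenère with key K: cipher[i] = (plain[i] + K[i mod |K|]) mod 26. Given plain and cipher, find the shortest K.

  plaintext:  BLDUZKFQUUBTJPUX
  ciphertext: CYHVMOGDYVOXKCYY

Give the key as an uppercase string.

  i= 0: C-B =  1 → B
  i= 1: Y-L = 13 → N
  i= 2: H-D =  4 → E
  i= 3: V-U =  1 → B
  i= 4: M-Z = 13 → N
  i= 5: O-K =  4 → E
  i= 6: G-F =  1 → B
  i= 7: D-Q = 13 → N
  i= 8: Y-U =  4 → E
  i= 9: V-U =  1 → B
  i=10: O-B = 13 → N
  i=11: X-T =  4 → E
  i=12: K-J =  1 → B
  i=13: C-P = 13 → N
  i=14: Y-U =  4 → E
  i=15: Y-X =  1 → B
  shifts repeat with period 3: BNE

BNE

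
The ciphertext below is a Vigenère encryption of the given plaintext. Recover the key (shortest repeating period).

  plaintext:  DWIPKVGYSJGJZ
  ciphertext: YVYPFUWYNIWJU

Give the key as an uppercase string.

  i= 0: Y-D = 21 → V
  i= 1: V-W = 25 → Z
  i= 2: Y-I = 16 → Q
  i= 3: P-P =  0 → A
  i= 4: F-K = 21 → V
  i= 5: U-V = 25 → Z
  i= 6: W-G = 16 → Q
  i= 7: Y-Y =  0 → A
  i= 8: N-S = 21 → V
  i= 9: I-J = 25 → Z
  i=10: W-G = 16 → Q
  i=11: J-J =  0 → A
  i=12: U-Z = 21 → V
  shifts repeat with period 4: VZQA

VZQA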